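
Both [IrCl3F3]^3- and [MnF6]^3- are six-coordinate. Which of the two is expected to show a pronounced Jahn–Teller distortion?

[IrCl3F3]^3-: Each chloride is −1; each fluoride is −1; balancing the −3 overall charge requires Ir(III). Iridium is a group-9 element; Ir(III) is therefore d⁶. A 5d ion has a large Δₒ and is invariably low-spin. The d⁶ configuration leaves the e_g set evenly filled (or empty) — no strong Jahn–Teller driving force.
[MnF6]^3-: Summing ligand charges against the −3 overall charge gives an oxidation state of +3 for manganese. Mn sits in group 7, so the d-electron count is 7 − 3 = 4. Fluoride is a weak-field ligand for a first-row metal, so the complex is high-spin. The t₂g³e_g¹ (high-spin) configuration has an unevenly filled e_g set; the Jahn–Teller theorem predicts a tetragonal distortion (typically axial elongation) to lift the degeneracy.

[MnF6]^3-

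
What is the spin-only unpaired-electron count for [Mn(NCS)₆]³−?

Each isothiocyanate is −1; balancing the −3 overall charge requires Mn(III).
Manganese is a group-7 element; Mn(III) is therefore d⁴.
The spin state decides the count: Isothiocyanate is a weak-field ligand for a first-row metal, so the complex is high-spin.
An octahedral high-spin d⁴ ion is t₂g³e_g¹, giving 4 unpaired electrons.

4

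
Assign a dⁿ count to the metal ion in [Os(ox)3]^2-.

Summing ligand charges against the −2 overall charge gives an oxidation state of +4 for osmium.
Os sits in group 8, so the d-electron count is 8 − 4 = 4.

d⁴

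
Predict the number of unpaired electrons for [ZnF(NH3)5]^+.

0

Each fluoride is −1; ammonia is neutral; balancing the +1 overall charge requires Zn(II).
Zn sits in group 12, so the d-electron count is 12 − 2 = 10.
In an octahedral field the d¹⁰ configuration is t₂g⁶e_g⁴, giving 0 unpaired electrons.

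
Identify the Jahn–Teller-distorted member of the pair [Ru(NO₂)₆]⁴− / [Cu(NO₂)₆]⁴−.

[Ru(NO₂)₆]⁴−: Summing ligand charges against the −4 overall charge gives an oxidation state of +2 for ruthenium. Group 8 minus oxidation state 2 gives a d⁶ configuration. A 4d ion has a large Δₒ and is invariably low-spin. The d⁶ configuration leaves the e_g set evenly filled (or empty) — no strong Jahn–Teller driving force.
[Cu(NO₂)₆]⁴−: Ligand charges: each nitro (N-bound nitrite) is −1. With an overall charge of −4 the copper centre must be in the +2 oxidation state. Cu sits in group 11, so the d-electron count is 11 − 2 = 9. The t₂g⁶e_g³ configuration has an unevenly filled e_g set; the Jahn–Teller theorem predicts a tetragonal distortion (typically axial elongation) to lift the degeneracy.

[Cu(NO₂)₆]⁴−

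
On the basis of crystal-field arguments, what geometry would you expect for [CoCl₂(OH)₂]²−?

Ligand charges: each chloride is −1; each hydroxide is −1. With an overall charge of −2 the cobalt centre must be in the +2 oxidation state.
Cobalt is a group-9 element; Co(II) is therefore d⁷.
With 4 monodentate ligands the coordination number is 4.
Chloride and hydroxide are weak-field ligands.
For a high-spin 3d d⁷ ion with weak-field ligands the small Δₜ gives little square-planar CFSE advantage, so four ligands adopt the sterically favoured tetrahedral geometry.

tetrahedral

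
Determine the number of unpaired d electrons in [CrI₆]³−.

Summing ligand charges against the −3 overall charge gives an oxidation state of +3 for chromium.
Group 6 minus oxidation state 3 gives a d³ configuration.
In an octahedral field the d³ configuration is t₂g³e_g⁰ (only one arrangement possible), giving 3 unpaired electrons.

3 unpaired electrons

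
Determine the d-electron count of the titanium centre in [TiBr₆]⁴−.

d2

Summing ligand charges against the −4 overall charge gives an oxidation state of +2 for titanium.
Ti sits in group 4, so the d-electron count is 4 − 2 = 2.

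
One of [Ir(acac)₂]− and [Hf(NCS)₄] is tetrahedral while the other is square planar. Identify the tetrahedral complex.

For [Ir(acac)₂]−: Each acetylacetonate is −1; balancing the −1 overall charge requires Ir(I). Group 9 minus oxidation state 1 gives a d⁸ configuration. A 5d d⁸ ion has a large crystal-field splitting; square planar leaves the high-energy d_{x²−y²} orbital empty and maximises CFSE. → square planar.
For [Hf(NCS)₄]: Summing ligand charges against the 0 overall charge gives an oxidation state of +4 for hafnium. Group 4 minus oxidation state 4 gives a d⁰ configuration. A d⁰ ion has no crystal-field stabilisation preference between square planar and tetrahedral, so four ligands adopt the sterically favoured tetrahedral geometry. → tetrahedral.

[Hf(NCS)₄]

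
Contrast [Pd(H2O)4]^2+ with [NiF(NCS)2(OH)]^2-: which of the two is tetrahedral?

[NiF(NCS)2(OH)]^2-

For [Pd(H2O)4]^2+: Ligand charges: water is neutral. With an overall charge of +2 the palladium centre must be in the +2 oxidation state. Palladium is a group-10 element; Pd(II) is therefore d⁸. A 4d d⁸ ion has a large crystal-field splitting; square planar leaves the high-energy d_{x²−y²} orbital empty and maximises CFSE. → square planar.
For [NiF(NCS)2(OH)]^2-: Ligand charges: each fluoride is −1; each isothiocyanate is −1; each hydroxide is −1. With an overall charge of −2 the nickel centre must be in the +2 oxidation state. Ni sits in group 10, so the d-electron count is 10 − 2 = 8. Fluoride, hydroxide, and isothiocyanate are weak-field ligands. With weak-field ligands the CFSE gain from square planar is small, so a 3d d⁸ ion takes the sterically preferred tetrahedral geometry. → tetrahedral.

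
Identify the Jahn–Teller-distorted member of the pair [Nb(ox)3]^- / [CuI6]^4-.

[Nb(ox)3]^-: Ligand charges: each oxalate is −2. With an overall charge of −1 the niobium centre must be in the +5 oxidation state. Group 5 minus oxidation state 5 gives a d⁰ configuration. The d⁰ configuration leaves the e_g set evenly filled (or empty) — no strong Jahn–Teller driving force.
[CuI6]^4-: Each iodide is −1; balancing the −4 overall charge requires Cu(II). Group 11 minus oxidation state 2 gives a d⁹ configuration. The t₂g⁶e_g³ configuration has an unevenly filled e_g set; the Jahn–Teller theorem predicts a tetragonal distortion (typically axial elongation) to lift the degeneracy.

[CuI6]^4-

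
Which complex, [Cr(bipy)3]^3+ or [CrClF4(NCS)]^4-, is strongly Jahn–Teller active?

[Cr(bipy)3]^3+: Ligand charges: 2,2′-bipyridine is neutral. With an overall charge of +3 the chromium centre must be in the +3 oxidation state. Chromium is a group-6 element; Cr(III) is therefore d³. The d³ configuration leaves the e_g set evenly filled (or empty) — no strong Jahn–Teller driving force.
[CrClF4(NCS)]^4-: Ligand charges: each chloride is −1; each fluoride is −1; each isothiocyanate is −1. With an overall charge of −4 the chromium centre must be in the +2 oxidation state. Chromium is a group-6 element; Cr(II) is therefore d⁴. Chloride, fluoride, and isothiocyanate are weak-field ligands for a first-row metal, so the complex is high-spin. The t₂g³e_g¹ (high-spin) configuration has an unevenly filled e_g set; the Jahn–Teller theorem predicts a tetragonal distortion (typically axial elongation) to lift the degeneracy.

[CrClF4(NCS)]^4-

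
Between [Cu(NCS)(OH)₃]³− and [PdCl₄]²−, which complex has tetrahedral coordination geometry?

[Cu(NCS)(OH)₃]³−

For [Cu(NCS)(OH)₃]³−: Ligand charges: each isothiocyanate is −1; each hydroxide is −1. With an overall charge of −3 the copper centre must be in the +1 oxidation state. Group 11 minus oxidation state 1 gives a d¹⁰ configuration. A d¹⁰ ion has no crystal-field stabilisation preference between square planar and tetrahedral, so four ligands adopt the sterically favoured tetrahedral geometry. → tetrahedral.
For [PdCl₄]²−: Ligand charges: each chloride is −1. With an overall charge of −2 the palladium centre must be in the +2 oxidation state. Group 10 minus oxidation state 2 gives a d⁸ configuration. A 4d d⁸ ion has a large crystal-field splitting; square planar leaves the high-energy d_{x²−y²} orbital empty and maximises CFSE. → square planar.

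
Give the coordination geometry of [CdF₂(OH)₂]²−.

tetrahedral

Ligand charges: each fluoride is −1; each hydroxide is −1. With an overall charge of −2 the cadmium centre must be in the +2 oxidation state.
Cd sits in group 12, so the d-electron count is 12 − 2 = 10.
With 4 monodentate ligands the coordination number is 4.
A d¹⁰ ion has no crystal-field stabilisation preference between square planar and tetrahedral, so four ligands adopt the sterically favoured tetrahedral geometry.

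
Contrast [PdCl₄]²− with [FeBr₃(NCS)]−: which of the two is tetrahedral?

For [PdCl₄]²−: Summing ligand charges against the −2 overall charge gives an oxidation state of +2 for palladium. Palladium is a group-10 element; Pd(II) is therefore d⁸. A 4d d⁸ ion has a large crystal-field splitting; square planar leaves the high-energy d_{x²−y²} orbital empty and maximises CFSE. → square planar.
For [FeBr₃(NCS)]−: Ligand charges: each bromide is −1; each isothiocyanate is −1. With an overall charge of −1 the iron centre must be in the +3 oxidation state. Group 8 minus oxidation state 3 gives a d⁵ configuration. A high-spin d⁵ ion has zero CFSE in either geometry, so four ligands adopt the sterically favoured tetrahedral geometry. → tetrahedral.

[FeBr₃(NCS)]−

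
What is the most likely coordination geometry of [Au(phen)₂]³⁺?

square planar

Summing ligand charges against the +3 overall charge gives an oxidation state of +3 for gold.
Group 11 minus oxidation state 3 gives a d⁸ configuration.
Counting donor atoms: 2×1,10-phenanthroline (bidentate) → 4 donors. Coordination number = 4.
A 5d d⁸ ion has a large crystal-field splitting; square planar leaves the high-energy d_{x²−y²} orbital empty and maximises CFSE.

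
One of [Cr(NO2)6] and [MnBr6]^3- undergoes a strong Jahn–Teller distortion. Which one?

[MnBr6]^3-

[Cr(NO2)6]: Summing ligand charges against the 0 overall charge gives an oxidation state of +6 for chromium. Group 6 minus oxidation state 6 gives a d⁰ configuration. The d⁰ configuration leaves the e_g set evenly filled (or empty) — no strong Jahn–Teller driving force.
[MnBr6]^3-: Ligand charges: each bromide is −1. With an overall charge of −3 the manganese centre must be in the +3 oxidation state. Mn sits in group 7, so the d-electron count is 7 − 3 = 4. Bromide is a weak-field ligand for a first-row metal, so the complex is high-spin. The t₂g³e_g¹ (high-spin) configuration has an unevenly filled e_g set; the Jahn–Teller theorem predicts a tetragonal distortion (typically axial elongation) to lift the degeneracy.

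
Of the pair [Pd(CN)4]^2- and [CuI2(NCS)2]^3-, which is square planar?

For [Pd(CN)4]^2-: Ligand charges: each cyanide is −1. With an overall charge of −2 the palladium centre must be in the +2 oxidation state. Pd sits in group 10, so the d-electron count is 10 − 2 = 8. A 4d d⁸ ion has a large crystal-field splitting; square planar leaves the high-energy d_{x²−y²} orbital empty and maximises CFSE. → square planar.
For [CuI2(NCS)2]^3-: Summing ligand charges against the −3 overall charge gives an oxidation state of +1 for copper. Group 11 minus oxidation state 1 gives a d¹⁰ configuration. A d¹⁰ ion has no crystal-field stabilisation preference between square planar and tetrahedral, so four ligands adopt the sterically favoured tetrahedral geometry. → tetrahedral.

[Pd(CN)4]^2-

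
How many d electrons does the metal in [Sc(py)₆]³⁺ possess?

d⁰

Pyridine is neutral; balancing the +3 overall charge requires Sc(III).
Sc sits in group 3, so the d-electron count is 3 − 3 = 0.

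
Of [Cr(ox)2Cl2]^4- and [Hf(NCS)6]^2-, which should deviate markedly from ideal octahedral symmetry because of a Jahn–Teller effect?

[Cr(ox)2Cl2]^4-

[Cr(ox)2Cl2]^4-: Ligand charges: each oxalate is −2; each chloride is −1. With an overall charge of −4 the chromium centre must be in the +2 oxidation state. Chromium is a group-6 element; Cr(II) is therefore d⁴. Chloride and oxalate are weak-field ligands for a first-row metal, so the complex is high-spin. The t₂g³e_g¹ (high-spin) configuration has an unevenly filled e_g set; the Jahn–Teller theorem predicts a tetragonal distortion (typically axial elongation) to lift the degeneracy.
[Hf(NCS)6]^2-: Summing ligand charges against the −2 overall charge gives an oxidation state of +4 for hafnium. Hf sits in group 4, so the d-electron count is 4 − 4 = 0. The d⁰ configuration leaves the e_g set evenly filled (or empty) — no strong Jahn–Teller driving force.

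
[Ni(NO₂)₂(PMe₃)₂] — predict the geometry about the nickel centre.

square planar

Summing ligand charges against the 0 overall charge gives an oxidation state of +2 for nickel.
Group 10 minus oxidation state 2 gives a d⁸ configuration.
Coordination number: 4.
Nitro (N-bound nitrite) and trimethylphosphine are strong-field ligands (high in the spectrochemical series).
A 3d d⁸ ion with strong-field ligands gains enough CFSE to favour square planar over tetrahedral.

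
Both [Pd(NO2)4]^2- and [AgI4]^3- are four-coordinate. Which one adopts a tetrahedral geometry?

For [Pd(NO2)4]^2-: Ligand charges: each nitro (N-bound nitrite) is −1. With an overall charge of −2 the palladium centre must be in the +2 oxidation state. Group 10 minus oxidation state 2 gives a d⁸ configuration. A 4d d⁸ ion has a large crystal-field splitting; square planar leaves the high-energy d_{x²−y²} orbital empty and maximises CFSE. → square planar.
For [AgI4]^3-: Ligand charges: each iodide is −1. With an overall charge of −3 the silver centre must be in the +1 oxidation state. Group 11 minus oxidation state 1 gives a d¹⁰ configuration. A d¹⁰ ion has no crystal-field stabilisation preference between square planar and tetrahedral, so four ligands adopt the sterically favoured tetrahedral geometry. → tetrahedral.

[AgI4]^3-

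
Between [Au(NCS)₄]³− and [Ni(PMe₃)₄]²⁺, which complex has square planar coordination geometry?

[Ni(PMe₃)₄]²⁺

For [Au(NCS)₄]³−: Summing ligand charges against the −3 overall charge gives an oxidation state of +1 for gold. Group 11 minus oxidation state 1 gives a d¹⁰ configuration. A d¹⁰ ion has no crystal-field stabilisation preference between square planar and tetrahedral, so four ligands adopt the sterically favoured tetrahedral geometry. → tetrahedral.
For [Ni(PMe₃)₄]²⁺: Ligand charges: trimethylphosphine is neutral. With an overall charge of +2 the nickel centre must be in the +2 oxidation state. Nickel is a group-10 element; Ni(II) is therefore d⁸. Trimethylphosphine is a strong-field ligand (high in the spectrochemical series). A 3d d⁸ ion with strong-field ligands gains enough CFSE to favour square planar over tetrahedral. → square planar.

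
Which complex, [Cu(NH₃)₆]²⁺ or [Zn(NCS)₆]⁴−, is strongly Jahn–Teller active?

[Cu(NH₃)₆]²⁺: Summing ligand charges against the +2 overall charge gives an oxidation state of +2 for copper. Group 11 minus oxidation state 2 gives a d⁹ configuration. The t₂g⁶e_g³ configuration has an unevenly filled e_g set; the Jahn–Teller theorem predicts a tetragonal distortion (typically axial elongation) to lift the degeneracy.
[Zn(NCS)₆]⁴−: Summing ligand charges against the −4 overall charge gives an oxidation state of +2 for zinc. Group 12 minus oxidation state 2 gives a d¹⁰ configuration. The d¹⁰ configuration leaves the e_g set evenly filled (or empty) — no strong Jahn–Teller driving force.

[Cu(NH₃)₆]²⁺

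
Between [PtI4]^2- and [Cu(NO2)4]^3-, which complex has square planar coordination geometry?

For [PtI4]^2-: Ligand charges: each iodide is −1. With an overall charge of −2 the platinum centre must be in the +2 oxidation state. Pt sits in group 10, so the d-electron count is 10 − 2 = 8. A 5d d⁸ ion has a large crystal-field splitting; square planar leaves the high-energy d_{x²−y²} orbital empty and maximises CFSE. → square planar.
For [Cu(NO2)4]^3-: Summing ligand charges against the −3 overall charge gives an oxidation state of +1 for copper. Group 11 minus oxidation state 1 gives a d¹⁰ configuration. A d¹⁰ ion has no crystal-field stabilisation preference between square planar and tetrahedral, so four ligands adopt the sterically favoured tetrahedral geometry. → tetrahedral.

[PtI4]^2-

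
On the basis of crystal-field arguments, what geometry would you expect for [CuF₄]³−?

Each fluoride is −1; balancing the −3 overall charge requires Cu(I).
Copper is a group-11 element; Cu(I) is therefore d¹⁰.
Coordination number: 4.
A d¹⁰ ion has no crystal-field stabilisation preference between square planar and tetrahedral, so four ligands adopt the sterically favoured tetrahedral geometry.

tetrahedral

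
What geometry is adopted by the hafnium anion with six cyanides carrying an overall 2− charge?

Summing ligand charges against the −2 overall charge gives an oxidation state of +4 for hafnium.
Hafnium is a group-4 element; Hf(IV) is therefore d⁰.
Coordination number: 6.
Six donors around a single metal centre give an octahedral coordination sphere.

octahedral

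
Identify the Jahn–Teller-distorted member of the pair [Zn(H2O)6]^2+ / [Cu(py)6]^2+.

[Cu(py)6]^2+

[Zn(H2O)6]^2+: Summing ligand charges against the +2 overall charge gives an oxidation state of +2 for zinc. Zn sits in group 12, so the d-electron count is 12 − 2 = 10. The d¹⁰ configuration leaves the e_g set evenly filled (or empty) — no strong Jahn–Teller driving force.
[Cu(py)6]^2+: Pyridine is neutral; balancing the +2 overall charge requires Cu(II). Copper is a group-11 element; Cu(II) is therefore d⁹. The t₂g⁶e_g³ configuration has an unevenly filled e_g set; the Jahn–Teller theorem predicts a tetragonal distortion (typically axial elongation) to lift the degeneracy.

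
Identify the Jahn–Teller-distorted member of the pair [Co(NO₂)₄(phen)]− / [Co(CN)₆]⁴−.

[Co(CN)₆]⁴−

[Co(NO₂)₄(phen)]−: Each nitro (N-bound nitrite) is −1; 1,10-phenanthroline is neutral; balancing the −1 overall charge requires Co(III). Group 9 minus oxidation state 3 gives a d⁶ configuration. Co(III) has an exceptionally large octahedral splitting and is low-spin with essentially every ligand except fluoride. The d⁶ configuration leaves the e_g set evenly filled (or empty) — no strong Jahn–Teller driving force.
[Co(CN)₆]⁴−: Summing ligand charges against the −4 overall charge gives an oxidation state of +2 for cobalt. Co sits in group 9, so the d-electron count is 9 − 2 = 7. Cyanide is a strong-field ligand (high in the spectrochemical series) for a first-row metal, so the complex is low-spin. The t₂g⁶e_g¹ (low-spin) configuration has an unevenly filled e_g set; the Jahn–Teller theorem predicts a tetragonal distortion (typically axial elongation) to lift the degeneracy.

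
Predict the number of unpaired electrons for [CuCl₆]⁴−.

Summing ligand charges against the −4 overall charge gives an oxidation state of +2 for copper.
Group 11 minus oxidation state 2 gives a d⁹ configuration.
In an octahedral field the d⁹ configuration is t₂g⁶e_g³ (only one arrangement possible), giving 1 unpaired electron.

1 unpaired electron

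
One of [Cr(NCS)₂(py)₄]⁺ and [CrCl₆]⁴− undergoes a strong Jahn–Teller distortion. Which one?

[Cr(NCS)₂(py)₄]⁺: Summing ligand charges against the +1 overall charge gives an oxidation state of +3 for chromium. Cr sits in group 6, so the d-electron count is 6 − 3 = 3. The d³ configuration leaves the e_g set evenly filled (or empty) — no strong Jahn–Teller driving force.
[CrCl₆]⁴−: Each chloride is −1; balancing the −4 overall charge requires Cr(II). Cr sits in group 6, so the d-electron count is 6 − 2 = 4. Chloride is a weak-field ligand for a first-row metal, so the complex is high-spin. The t₂g³e_g¹ (high-spin) configuration has an unevenly filled e_g set; the Jahn–Teller theorem predicts a tetragonal distortion (typically axial elongation) to lift the degeneracy.

[CrCl₆]⁴−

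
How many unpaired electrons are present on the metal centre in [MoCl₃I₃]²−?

Summing ligand charges against the −2 overall charge gives an oxidation state of +4 for molybdenum.
Molybdenum is a group-6 element; Mo(IV) is therefore d².
In an octahedral field the d² configuration is t₂g²e_g⁰ (only one arrangement possible), giving 2 unpaired electrons.

2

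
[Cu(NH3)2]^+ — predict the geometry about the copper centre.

Ligand charges: ammonia is neutral. With an overall charge of +1 the copper centre must be in the +1 oxidation state.
Group 11 minus oxidation state 1 gives a d¹⁰ configuration.
With 2 monodentate ligands the coordination number is 2.
A d¹⁰ ion with only two ligands adopts a linear arrangement (sp hybridisation; no CFSE preference).

linear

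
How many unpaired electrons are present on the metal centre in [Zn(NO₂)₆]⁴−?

0

Ligand charges: each nitro (N-bound nitrite) is −1. With an overall charge of −4 the zinc centre must be in the +2 oxidation state.
Zn sits in group 12, so the d-electron count is 12 − 2 = 10.
In an octahedral field the d¹⁰ configuration is t₂g⁶e_g⁴, giving 0 unpaired electrons.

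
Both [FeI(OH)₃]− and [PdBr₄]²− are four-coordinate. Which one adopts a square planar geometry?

[PdBr₄]²−

For [FeI(OH)₃]−: Each iodide is −1; each hydroxide is −1; balancing the −1 overall charge requires Fe(III). Group 8 minus oxidation state 3 gives a d⁵ configuration. A high-spin d⁵ ion has zero CFSE in either geometry, so four ligands adopt the sterically favoured tetrahedral geometry. → tetrahedral.
For [PdBr₄]²−: Ligand charges: each bromide is −1. With an overall charge of −2 the palladium centre must be in the +2 oxidation state. Group 10 minus oxidation state 2 gives a d⁸ configuration. A 4d d⁸ ion has a large crystal-field splitting; square planar leaves the high-energy d_{x²−y²} orbital empty and maximises CFSE. → square planar.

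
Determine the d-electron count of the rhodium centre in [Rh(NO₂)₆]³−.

Each nitro (N-bound nitrite) is −1; balancing the −3 overall charge requires Rh(III).
Rhodium is a group-9 element; Rh(III) is therefore d⁶.

d⁶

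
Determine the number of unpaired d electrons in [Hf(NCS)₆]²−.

Each isothiocyanate is −1; balancing the −2 overall charge requires Hf(IV).
Hf sits in group 4, so the d-electron count is 4 − 4 = 0.
In an octahedral field the d⁰ configuration is t₂g⁰e_g⁰, giving 0 unpaired electrons.

0 unpaired electrons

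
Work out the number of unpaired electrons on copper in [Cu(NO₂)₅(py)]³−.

Each nitro (N-bound nitrite) is −1; pyridine is neutral; balancing the −3 overall charge requires Cu(II).
Copper is a group-11 element; Cu(II) is therefore d⁹.
In an octahedral field the d⁹ configuration is t₂g⁶e_g³ (only one arrangement possible), giving 1 unpaired electron.

1 unpaired electron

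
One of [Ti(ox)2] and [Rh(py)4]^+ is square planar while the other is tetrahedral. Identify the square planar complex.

[Rh(py)4]^+

For [Ti(ox)2]: Ligand charges: each oxalate is −2. With an overall charge of 0 the titanium centre must be in the +4 oxidation state. Ti sits in group 4, so the d-electron count is 4 − 4 = 0. A d⁰ ion has no crystal-field stabilisation preference between square planar and tetrahedral, so four ligands adopt the sterically favoured tetrahedral geometry. → tetrahedral.
For [Rh(py)4]^+: Ligand charges: pyridine is neutral. With an overall charge of +1 the rhodium centre must be in the +1 oxidation state. Group 9 minus oxidation state 1 gives a d⁸ configuration. A 4d d⁸ ion has a large crystal-field splitting; square planar leaves the high-energy d_{x²−y²} orbital empty and maximises CFSE. → square planar.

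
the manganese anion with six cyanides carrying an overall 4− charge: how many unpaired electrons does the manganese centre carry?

Summing ligand charges against the −4 overall charge gives an oxidation state of +2 for manganese.
Manganese is a group-7 element; Mn(II) is therefore d⁵.
The spin state decides the count: Cyanide is a strong-field ligand (high in the spectrochemical series) for a first-row metal, so the complex is low-spin.
An octahedral low-spin d⁵ ion is t₂g⁵e_g⁰, giving 1 unpaired electron.

1 unpaired electron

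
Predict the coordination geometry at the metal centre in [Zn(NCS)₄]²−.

tetrahedral

Summing ligand charges against the −2 overall charge gives an oxidation state of +2 for zinc.
Zinc is a group-12 element; Zn(II) is therefore d¹⁰.
With 4 monodentate ligands the coordination number is 4.
A d¹⁰ ion has no crystal-field stabilisation preference between square planar and tetrahedral, so four ligands adopt the sterically favoured tetrahedral geometry.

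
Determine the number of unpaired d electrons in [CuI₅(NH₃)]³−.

1 unpaired electron

Each iodide is −1; ammonia is neutral; balancing the −3 overall charge requires Cu(II).
Group 11 minus oxidation state 2 gives a d⁹ configuration.
In an octahedral field the d⁹ configuration is t₂g⁶e_g³ (only one arrangement possible), giving 1 unpaired electron.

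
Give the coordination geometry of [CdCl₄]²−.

Each chloride is −1; balancing the −2 overall charge requires Cd(II).
Cd sits in group 12, so the d-electron count is 12 − 2 = 10.
Coordination number: 4.
A d¹⁰ ion has no crystal-field stabilisation preference between square planar and tetrahedral, so four ligands adopt the sterically favoured tetrahedral geometry.

tetrahedral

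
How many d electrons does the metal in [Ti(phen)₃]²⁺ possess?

Ligand charges: 1,10-phenanthroline is neutral. With an overall charge of +2 the titanium centre must be in the +2 oxidation state.
Ti sits in group 4, so the d-electron count is 4 − 2 = 2.

d²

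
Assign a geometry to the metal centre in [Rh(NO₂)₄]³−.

Ligand charges: each nitro (N-bound nitrite) is −1. With an overall charge of −3 the rhodium centre must be in the +1 oxidation state.
Group 9 minus oxidation state 1 gives a d⁸ configuration.
With 4 monodentate ligands the coordination number is 4.
A 4d d⁸ ion has a large crystal-field splitting; square planar leaves the high-energy d_{x²−y²} orbital empty and maximises CFSE.

square planar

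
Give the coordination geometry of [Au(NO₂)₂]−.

Summing ligand charges against the −1 overall charge gives an oxidation state of +1 for gold.
Group 11 minus oxidation state 1 gives a d¹⁰ configuration.
Coordination number: 2.
A d¹⁰ ion with only two ligands adopts a linear arrangement (sp hybridisation; no CFSE preference).

linear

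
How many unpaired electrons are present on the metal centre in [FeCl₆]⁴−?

4

Each chloride is −1; balancing the −4 overall charge requires Fe(II).
Group 8 minus oxidation state 2 gives a d⁶ configuration.
The spin state decides the count: Chloride is a weak-field ligand for a first-row metal, so the complex is high-spin.
An octahedral high-spin d⁶ ion is t₂g⁴e_g², giving 4 unpaired electrons.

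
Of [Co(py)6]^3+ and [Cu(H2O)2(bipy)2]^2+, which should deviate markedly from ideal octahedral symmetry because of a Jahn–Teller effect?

[Co(py)6]^3+: Ligand charges: pyridine is neutral. With an overall charge of +3 the cobalt centre must be in the +3 oxidation state. Group 9 minus oxidation state 3 gives a d⁶ configuration. Co(III) has an exceptionally large octahedral splitting and is low-spin with essentially every ligand except fluoride. The d⁶ configuration leaves the e_g set evenly filled (or empty) — no strong Jahn–Teller driving force.
[Cu(H2O)2(bipy)2]^2+: Summing ligand charges against the +2 overall charge gives an oxidation state of +2 for copper. Copper is a group-11 element; Cu(II) is therefore d⁹. The t₂g⁶e_g³ configuration has an unevenly filled e_g set; the Jahn–Teller theorem predicts a tetragonal distortion (typically axial elongation) to lift the degeneracy.

[Cu(H2O)2(bipy)2]^2+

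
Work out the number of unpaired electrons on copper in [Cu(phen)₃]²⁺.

Ligand charges: 1,10-phenanthroline is neutral. With an overall charge of +2 the copper centre must be in the +2 oxidation state.
Group 11 minus oxidation state 2 gives a d⁹ configuration.
Counting donor atoms: 3×1,10-phenanthroline (bidentate) → 6 donors. Coordination number = 6.
In an octahedral field the d⁹ configuration is t₂g⁶e_g³ (only one arrangement possible), giving 1 unpaired electron.

1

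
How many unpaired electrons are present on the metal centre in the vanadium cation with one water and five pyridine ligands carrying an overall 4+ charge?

Water is neutral; pyridine is neutral; balancing the +4 overall charge requires V(IV).
Group 5 minus oxidation state 4 gives a d¹ configuration.
In an octahedral field the d¹ configuration is t₂g¹e_g⁰ (only one arrangement possible), giving 1 unpaired electron.

1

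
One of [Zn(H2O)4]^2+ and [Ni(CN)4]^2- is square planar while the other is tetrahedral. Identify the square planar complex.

For [Zn(H2O)4]^2+: Summing ligand charges against the +2 overall charge gives an oxidation state of +2 for zinc. Zinc is a group-12 element; Zn(II) is therefore d¹⁰. A d¹⁰ ion has no crystal-field stabilisation preference between square planar and tetrahedral, so four ligands adopt the sterically favoured tetrahedral geometry. → tetrahedral.
For [Ni(CN)4]^2-: Each cyanide is −1; balancing the −2 overall charge requires Ni(II). Group 10 minus oxidation state 2 gives a d⁸ configuration. Cyanide is a strong-field ligand (high in the spectrochemical series). A 3d d⁸ ion with strong-field ligands gains enough CFSE to favour square planar over tetrahedral. → square planar.

[Ni(CN)4]^2-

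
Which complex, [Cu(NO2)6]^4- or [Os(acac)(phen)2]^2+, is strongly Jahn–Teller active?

[Cu(NO2)6]^4-

[Cu(NO2)6]^4-: Summing ligand charges against the −4 overall charge gives an oxidation state of +2 for copper. Cu sits in group 11, so the d-electron count is 11 − 2 = 9. The t₂g⁶e_g³ configuration has an unevenly filled e_g set; the Jahn–Teller theorem predicts a tetragonal distortion (typically axial elongation) to lift the degeneracy.
[Os(acac)(phen)2]^2+: Summing ligand charges against the +2 overall charge gives an oxidation state of +3 for osmium. Group 8 minus oxidation state 3 gives a d⁵ configuration. A 5d ion has a large Δₒ and is invariably low-spin. The d⁵ configuration leaves the e_g set evenly filled (or empty) — no strong Jahn–Teller driving force.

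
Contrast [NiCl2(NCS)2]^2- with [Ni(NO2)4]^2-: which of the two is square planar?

For [NiCl2(NCS)2]^2-: Each chloride is −1; each isothiocyanate is −1; balancing the −2 overall charge requires Ni(II). Group 10 minus oxidation state 2 gives a d⁸ configuration. Chloride and isothiocyanate are weak-field ligands. With weak-field ligands the CFSE gain from square planar is small, so a 3d d⁸ ion takes the sterically preferred tetrahedral geometry. → tetrahedral.
For [Ni(NO2)4]^2-: Ligand charges: each nitro (N-bound nitrite) is −1. With an overall charge of −2 the nickel centre must be in the +2 oxidation state. Group 10 minus oxidation state 2 gives a d⁸ configuration. Nitro (N-bound nitrite) is a strong-field ligand (high in the spectrochemical series). A 3d d⁸ ion with strong-field ligands gains enough CFSE to favour square planar over tetrahedral. → square planar.

[Ni(NO2)4]^2-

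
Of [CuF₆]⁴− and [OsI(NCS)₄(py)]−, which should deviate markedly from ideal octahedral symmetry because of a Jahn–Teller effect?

[CuF₆]⁴−: Summing ligand charges against the −4 overall charge gives an oxidation state of +2 for copper. Group 11 minus oxidation state 2 gives a d⁹ configuration. The t₂g⁶e_g³ configuration has an unevenly filled e_g set; the Jahn–Teller theorem predicts a tetragonal distortion (typically axial elongation) to lift the degeneracy.
[OsI(NCS)₄(py)]−: Ligand charges: each iodide is −1; each isothiocyanate is −1; pyridine is neutral. With an overall charge of −1 the osmium centre must be in the +4 oxidation state. Os sits in group 8, so the d-electron count is 8 − 4 = 4. A 5d ion has a large Δₒ and is invariably low-spin. The d⁴ configuration leaves the e_g set evenly filled (or empty) — no strong Jahn–Teller driving force.

[CuF₆]⁴−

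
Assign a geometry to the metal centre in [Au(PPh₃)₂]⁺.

Triphenylphosphine is neutral; balancing the +1 overall charge requires Au(I).
Au sits in group 11, so the d-electron count is 11 − 1 = 10.
With 2 monodentate ligands the coordination number is 2.
A d¹⁰ ion with only two ligands adopts a linear arrangement (sp hybridisation; no CFSE preference).

linear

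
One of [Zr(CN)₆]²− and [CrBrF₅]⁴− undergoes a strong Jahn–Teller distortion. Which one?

[Zr(CN)₆]²−: Each cyanide is −1; balancing the −2 overall charge requires Zr(IV). Zirconium is a group-4 element; Zr(IV) is therefore d⁰. The d⁰ configuration leaves the e_g set evenly filled (or empty) — no strong Jahn–Teller driving force.
[CrBrF₅]⁴−: Summing ligand charges against the −4 overall charge gives an oxidation state of +2 for chromium. Chromium is a group-6 element; Cr(II) is therefore d⁴. Bromide and fluoride are weak-field ligands for a first-row metal, so the complex is high-spin. The t₂g³e_g¹ (high-spin) configuration has an unevenly filled e_g set; the Jahn–Teller theorem predicts a tetragonal distortion (typically axial elongation) to lift the degeneracy.

[CrBrF₅]⁴−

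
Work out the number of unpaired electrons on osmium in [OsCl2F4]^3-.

Each chloride is −1; each fluoride is −1; balancing the −3 overall charge requires Os(III).
Os sits in group 8, so the d-electron count is 8 − 3 = 5.
The spin state decides the count: a 5d ion has a large Δₒ and is invariably low-spin.
An octahedral low-spin d⁵ ion is t₂g⁵e_g⁰, giving 1 unpaired electron.

1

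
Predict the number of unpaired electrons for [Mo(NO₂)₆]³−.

3 unpaired electrons

Each nitro (N-bound nitrite) is −1; balancing the −3 overall charge requires Mo(III).
Mo sits in group 6, so the d-electron count is 6 − 3 = 3.
In an octahedral field the d³ configuration is t₂g³e_g⁰ (only one arrangement possible), giving 3 unpaired electrons.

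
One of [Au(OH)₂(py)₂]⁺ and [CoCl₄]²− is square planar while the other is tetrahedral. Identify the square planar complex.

For [Au(OH)₂(py)₂]⁺: Ligand charges: each hydroxide is −1; pyridine is neutral. With an overall charge of +1 the gold centre must be in the +3 oxidation state. Group 11 minus oxidation state 3 gives a d⁸ configuration. A 5d d⁸ ion has a large crystal-field splitting; square planar leaves the high-energy d_{x²−y²} orbital empty and maximises CFSE. → square planar.
For [CoCl₄]²−: Each chloride is −1; balancing the −2 overall charge requires Co(II). Cobalt is a group-9 element; Co(II) is therefore d⁷. For a high-spin 3d d⁷ ion with weak-field ligands the small Δₜ gives little square-planar CFSE advantage, so four ligands adopt the sterically favoured tetrahedral geometry. → tetrahedral.

[Au(OH)₂(py)₂]⁺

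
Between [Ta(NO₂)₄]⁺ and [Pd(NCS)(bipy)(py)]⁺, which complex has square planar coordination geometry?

[Pd(NCS)(bipy)(py)]⁺

For [Ta(NO₂)₄]⁺: Summing ligand charges against the +1 overall charge gives an oxidation state of +5 for tantalum. Group 5 minus oxidation state 5 gives a d⁰ configuration. A d⁰ ion has no crystal-field stabilisation preference between square planar and tetrahedral, so four ligands adopt the sterically favoured tetrahedral geometry. → tetrahedral.
For [Pd(NCS)(bipy)(py)]⁺: Each isothiocyanate is −1; 2,2′-bipyridine is neutral; pyridine is neutral; balancing the +1 overall charge requires Pd(II). Group 10 minus oxidation state 2 gives a d⁸ configuration. A 4d d⁸ ion has a large crystal-field splitting; square planar leaves the high-energy d_{x²−y²} orbital empty and maximises CFSE. → square planar.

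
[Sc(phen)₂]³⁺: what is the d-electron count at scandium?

Summing ligand charges against the +3 overall charge gives an oxidation state of +3 for scandium.
Group 3 minus oxidation state 3 gives a d⁰ configuration.

d⁰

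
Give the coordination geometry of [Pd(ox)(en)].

Summing ligand charges against the 0 overall charge gives an oxidation state of +2 for palladium.
Pd sits in group 10, so the d-electron count is 10 − 2 = 8.
Counting donor atoms: 1×oxalate (bidentate) → 2 donors; 1×ethylenediamine (bidentate) → 2 donors. Coordination number = 4.
A 4d d⁸ ion has a large crystal-field splitting; square planar leaves the high-energy d_{x²−y²} orbital empty and maximises CFSE.

square planar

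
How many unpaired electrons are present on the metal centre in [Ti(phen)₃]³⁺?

1 unpaired electron

Summing ligand charges against the +3 overall charge gives an oxidation state of +3 for titanium.
Group 4 minus oxidation state 3 gives a d¹ configuration.
Counting donor atoms: 3×1,10-phenanthroline (bidentate) → 6 donors. Coordination number = 6.
In an octahedral field the d¹ configuration is t₂g¹e_g⁰ (only one arrangement possible), giving 1 unpaired electron.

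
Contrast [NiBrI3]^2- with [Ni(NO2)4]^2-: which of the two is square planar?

[Ni(NO2)4]^2-

For [NiBrI3]^2-: Each bromide is −1; each iodide is −1; balancing the −2 overall charge requires Ni(II). Ni sits in group 10, so the d-electron count is 10 − 2 = 8. Bromide and iodide are weak-field ligands. With weak-field ligands the CFSE gain from square planar is small, so a 3d d⁸ ion takes the sterically preferred tetrahedral geometry. → tetrahedral.
For [Ni(NO2)4]^2-: Summing ligand charges against the −2 overall charge gives an oxidation state of +2 for nickel. Group 10 minus oxidation state 2 gives a d⁸ configuration. Nitro (N-bound nitrite) is a strong-field ligand (high in the spectrochemical series). A 3d d⁸ ion with strong-field ligands gains enough CFSE to favour square planar over tetrahedral. → square planar.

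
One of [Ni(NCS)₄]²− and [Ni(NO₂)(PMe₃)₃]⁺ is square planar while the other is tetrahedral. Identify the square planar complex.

For [Ni(NCS)₄]²−: Ligand charges: each isothiocyanate is −1. With an overall charge of −2 the nickel centre must be in the +2 oxidation state. Ni sits in group 10, so the d-electron count is 10 − 2 = 8. Isothiocyanate is a weak-field ligand. With weak-field ligands the CFSE gain from square planar is small, so a 3d d⁸ ion takes the sterically preferred tetrahedral geometry. → tetrahedral.
For [Ni(NO₂)(PMe₃)₃]⁺: Each nitro (N-bound nitrite) is −1; trimethylphosphine is neutral; balancing the +1 overall charge requires Ni(II). Group 10 minus oxidation state 2 gives a d⁸ configuration. Nitro (N-bound nitrite) and trimethylphosphine are strong-field ligands (high in the spectrochemical series). A 3d d⁸ ion with strong-field ligands gains enough CFSE to favour square planar over tetrahedral. → square planar.

[Ni(NO₂)(PMe₃)₃]⁺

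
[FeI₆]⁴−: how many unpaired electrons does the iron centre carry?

Ligand charges: each iodide is −1. With an overall charge of −4 the iron centre must be in the +2 oxidation state.
Iron is a group-8 element; Fe(II) is therefore d⁶.
The spin state decides the count: Iodide is a weak-field ligand for a first-row metal, so the complex is high-spin.
An octahedral high-spin d⁶ ion is t₂g⁴e_g², giving 4 unpaired electrons.

4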